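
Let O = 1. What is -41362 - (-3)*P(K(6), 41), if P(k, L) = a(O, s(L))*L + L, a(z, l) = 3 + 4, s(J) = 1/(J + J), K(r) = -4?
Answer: -40378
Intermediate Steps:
s(J) = 1/(2*J)
a(z, l) = 7
P(k, L) = 8*L (P(k, L) = 7*L + L = 8*L)
-41362 - (-3)*P(K(6), 41) = -41362 - (-3)*8*41 = -41362 - (-3)*328 = -41362 - 1*(-984) = -41362 + 984 = -40378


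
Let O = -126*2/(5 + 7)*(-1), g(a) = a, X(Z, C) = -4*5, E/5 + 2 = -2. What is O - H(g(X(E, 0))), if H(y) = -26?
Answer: 47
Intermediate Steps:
E = -20 (E = -10 + 5*(-2) = -10 - 10 = -20)
X(Z, C) = -20
O = 21 (O = -126*2/12*(-1) = -126*(1/12)*2*(-1) = -21*(-1) = -126*(-⅙) = 21)
O - H(g(X(E, 0))) = 21 - 1*(-26) = 21 + 26 = 47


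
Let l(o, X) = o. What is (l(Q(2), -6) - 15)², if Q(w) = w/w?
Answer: 196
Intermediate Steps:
Q(w) = 1
(l(Q(2), -6) - 15)² = (1 - 15)² = (-14)² = 196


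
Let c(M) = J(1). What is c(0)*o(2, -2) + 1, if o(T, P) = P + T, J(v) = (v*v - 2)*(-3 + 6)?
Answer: 1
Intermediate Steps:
J(v) = -6 + 3*v² (J(v) = (v² - 2)*3 = (-2 + v²)*3 = -6 + 3*v²)
c(M) = -3 (c(M) = -6 + 3*1² = -6 + 3*1 = -6 + 3 = -3)
c(0)*o(2, -2) + 1 = -3*(-2 + 2) + 1 = -3*0 + 1 = 0 + 1 = 1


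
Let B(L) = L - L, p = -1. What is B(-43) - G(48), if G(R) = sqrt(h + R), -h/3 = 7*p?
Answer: -sqrt(69) ≈ -8.3066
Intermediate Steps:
h = 21 (h = -21*(-1) = -3*(-7) = 21)
B(L) = 0
G(R) = sqrt(21 + R)
B(-43) - G(48) = 0 - sqrt(21 + 48) = 0 - sqrt(69) = -sqrt(69)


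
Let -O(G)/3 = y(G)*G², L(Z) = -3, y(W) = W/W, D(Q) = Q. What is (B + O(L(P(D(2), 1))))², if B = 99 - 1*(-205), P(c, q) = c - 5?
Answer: 76729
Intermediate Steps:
y(W) = 1
P(c, q) = -5 + c
O(G) = -3*G²
B = 304 (B = 99 + 205 = 304)
(B + O(L(P(D(2), 1))))² = (304 - 3*(-3)²)² = (304 - 3*9)² = (304 - 27)² = 277² = 76729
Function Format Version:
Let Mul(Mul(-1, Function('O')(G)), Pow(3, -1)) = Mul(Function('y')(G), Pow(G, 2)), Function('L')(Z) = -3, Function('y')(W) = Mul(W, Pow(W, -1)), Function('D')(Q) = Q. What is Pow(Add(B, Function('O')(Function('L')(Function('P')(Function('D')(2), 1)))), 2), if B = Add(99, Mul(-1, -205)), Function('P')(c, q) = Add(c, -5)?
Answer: 76729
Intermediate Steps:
Function('y')(W) = 1
Function('P')(c, q) = Add(-5, c)
Function('O')(G) = Mul(-3, Pow(G, 2)) (Function('O')(G) = Mul(-3, Mul(1, Pow(G, 2))) = Mul(-3, Pow(G, 2)))
B = 304 (B = Add(99, 205) = 304)
Pow(Add(B, Function('O')(Function('L')(Function('P')(Function('D')(2), 1)))), 2) = Pow(Add(304, Mul(-3, Pow(-3, 2))), 2) = Pow(Add(304, Mul(-3, 9)), 2) = Pow(Add(304, -27), 2) = Pow(277, 2) = 76729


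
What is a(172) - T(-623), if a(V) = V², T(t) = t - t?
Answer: 29584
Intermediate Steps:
T(t) = 0
a(172) - T(-623) = 172² - 1*0 = 29584 + 0 = 29584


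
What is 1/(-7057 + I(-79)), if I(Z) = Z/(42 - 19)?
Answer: -23/162390 ≈ -0.00014163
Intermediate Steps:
I(Z) = Z/23
1/(-7057 + I(-79)) = 1/(-7057 + (1/23)*(-79)) = 1/(-7057 - 79/23) = 1/(-162390/23) = -23/162390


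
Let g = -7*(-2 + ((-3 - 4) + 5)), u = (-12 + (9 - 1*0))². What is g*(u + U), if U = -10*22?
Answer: -5908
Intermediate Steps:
U = -220
u = 9 (u = (-12 + (9 + 0))² = (-12 + 9)² = (-3)² = 9)
g = 28 (g = -7*(-2 + (-7 + 5)) = -7*(-2 - 2) = -7*(-4) = 28)
g*(u + U) = 28*(9 - 220) = 28*(-211) = -5908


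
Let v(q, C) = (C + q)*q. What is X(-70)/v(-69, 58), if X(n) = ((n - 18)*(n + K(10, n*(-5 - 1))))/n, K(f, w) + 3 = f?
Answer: -12/115 ≈ -0.10435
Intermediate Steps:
K(f, w) = -3 + f
X(n) = (-18 + n)*(7 + n)/n (X(n) = ((n - 18)*(n + (-3 + 10)))/n = ((-18 + n)*(n + 7))/n = ((-18 + n)*(7 + n))/n = (-18 + n)*(7 + n)/n)
v(q, C) = q*(C + q)
X(-70)/v(-69, 58) = (-11 - 70 - 126/(-70))/((-69*(58 - 69))) = (-11 - 70 - 126*(-1/70))/((-69*(-11))) = (-11 - 70 + 9/5)/759 = -396/5*1/759 = -12/115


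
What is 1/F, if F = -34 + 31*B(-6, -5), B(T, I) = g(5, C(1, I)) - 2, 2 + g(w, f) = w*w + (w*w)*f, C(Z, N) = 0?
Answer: 1/617 ≈ 0.0016207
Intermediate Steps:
g(w, f) = -2 + w**2 + f*w**2 (g(w, f) = -2 + (w*w + (w*w)*f) = -2 + (w**2 + w**2*f) = -2 + (w**2 + f*w**2) = -2 + w**2 + f*w**2)
B(T, I) = 21 (B(T, I) = (-2 + 5**2 + 0*5**2) - 2 = (-2 + 25 + 0*25) - 2 = (-2 + 25 + 0) - 2 = 23 - 2 = 21)
F = 617 (F = -34 + 31*21 = -34 + 651 = 617)
1/F = 1/617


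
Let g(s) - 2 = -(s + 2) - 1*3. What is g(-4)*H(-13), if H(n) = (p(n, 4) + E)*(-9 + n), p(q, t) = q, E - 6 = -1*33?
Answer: 880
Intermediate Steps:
g(s) = -3 - s (g(s) = 2 + (-(s + 2) - 1*3) = 2 + (-(2 + s) - 3) = 2 + ((-2 - s) - 3) = 2 + (-5 - s) = -3 - s)
E = -27 (E = 6 - 1*33 = 6 - 33 = -27)
H(n) = (-27 + n)*(-9 + n) (H(n) = (n - 27)*(-9 + n) = (-27 + n)*(-9 + n))
g(-4)*H(-13) = (-3 - 1*(-4))*(243 + (-13)**2 - 36*(-13)) = (-3 + 4)*(243 + 169 + 468) = 1*880 = 880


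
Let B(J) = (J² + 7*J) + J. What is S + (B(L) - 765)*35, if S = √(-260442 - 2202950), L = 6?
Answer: -23835 + 4*I*√153962 ≈ -23835.0 + 1569.5*I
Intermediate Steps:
B(J) = J² + 8*J
S = 4*I*√153962 (S = √(-2463392) = 4*I*√153962 ≈ 1569.5*I)
S + (B(L) - 765)*35 = 4*I*√153962 + (6*(8 + 6) - 765)*35 = 4*I*√153962 + (6*14 - 765)*35 = 4*I*√153962 + (84 - 765)*35 = 4*I*√153962 - 681*35 = 4*I*√153962 - 23835 = -23835 + 4*I*√153962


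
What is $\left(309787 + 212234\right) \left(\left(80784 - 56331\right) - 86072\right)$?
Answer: $-32166411999$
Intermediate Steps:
$\left(309787 + 212234\right) \left(\left(80784 - 56331\right) - 86072\right) = 522021 \left(24453 - 86072\right) = 522021 \left(-61619\right) = -32166411999$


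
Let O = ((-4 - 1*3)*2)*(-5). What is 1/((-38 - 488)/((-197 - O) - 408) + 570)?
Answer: 675/385276 ≈ 0.0017520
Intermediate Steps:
O = 70 (O = ((-4 - 3)*2)*(-5) = -7*2*(-5) = -14*(-5) = 70)
1/((-38 - 488)/((-197 - O) - 408) + 570) = 1/((-38 - 488)/((-197 - 1*70) - 408) + 570) = 1/(-526/((-197 - 70) - 408) + 570) = 1/(-526/(-267 - 408) + 570) = 1/(-526/(-675) + 570) = 1/(-526*(-1/675) + 570) = 1/(526/675 + 570) = 1/(385276/675) = 675/385276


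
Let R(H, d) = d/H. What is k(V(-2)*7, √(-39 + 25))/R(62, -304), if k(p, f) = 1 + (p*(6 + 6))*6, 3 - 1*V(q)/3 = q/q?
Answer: -93775/152 ≈ -616.94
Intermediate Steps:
V(q) = 6 (V(q) = 9 - 3*q/q = 9 - 3*1 = 9 - 3 = 6)
k(p, f) = 1 + 72*p (k(p, f) = 1 + (p*12)*6 = 1 + (12*p)*6 = 1 + 72*p)
k(V(-2)*7, √(-39 + 25))/R(62, -304) = (1 + 72*(6*7))/((-304/62)) = (1 + 72*42)/((-304*1/62)) = (1 + 3024)/(-152/31) = 3025*(-31/152) = -93775/152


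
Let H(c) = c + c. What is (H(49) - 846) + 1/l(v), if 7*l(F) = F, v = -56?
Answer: -5985/8 ≈ -748.13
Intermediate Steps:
l(F) = F/7
H(c) = 2*c
(H(49) - 846) + 1/l(v) = (2*49 - 846) + 1/((⅐)*(-56)) = (98 - 846) + 1/(-8) = -748 - ⅛ = -5985/8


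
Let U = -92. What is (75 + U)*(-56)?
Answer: 952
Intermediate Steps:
(75 + U)*(-56) = (75 - 92)*(-56) = -17*(-56) = 952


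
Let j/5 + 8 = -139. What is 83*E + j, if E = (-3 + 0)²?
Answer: 12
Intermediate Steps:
E = 9 (E = (-3)² = 9)
j = -735 (j = -40 + 5*(-139) = -40 - 695 = -735)
83*E + j = 83*9 - 735 = 747 - 735 = 12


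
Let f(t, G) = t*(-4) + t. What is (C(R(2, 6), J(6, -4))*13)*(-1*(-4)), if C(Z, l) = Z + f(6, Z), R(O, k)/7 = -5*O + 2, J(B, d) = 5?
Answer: -3848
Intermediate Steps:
R(O, k) = 14 - 35*O (R(O, k) = 7*(-5*O + 2) = 7*(2 - 5*O) = 14 - 35*O)
f(t, G) = -3*t (f(t, G) = -4*t + t = -3*t)
C(Z, l) = -18 + Z (C(Z, l) = Z - 3*6 = Z - 18 = -18 + Z)
(C(R(2, 6), J(6, -4))*13)*(-1*(-4)) = ((-18 + (14 - 35*2))*13)*(-1*(-4)) = ((-18 + (14 - 70))*13)*4 = ((-18 - 56)*13)*4 = -74*13*4 = -962*4 = -3848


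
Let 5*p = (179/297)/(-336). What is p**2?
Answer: 32041/248961081600 ≈ 1.2870e-7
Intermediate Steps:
p = -179/498960 (p = ((179/297)/(-336))/5 = ((179*(1/297))*(-1/336))/5 = ((179/297)*(-1/336))/5 = (1/5)*(-179/99792) = -179/498960 ≈ -0.00035875)
p**2 = (-179/498960)**2 = 32041/248961081600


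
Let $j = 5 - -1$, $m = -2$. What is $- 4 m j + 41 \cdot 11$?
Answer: $499$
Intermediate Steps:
$j = 6$ ($j = 5 + 1 = 6$)
$- 4 m j + 41 \cdot 11 = \left(-4\right) \left(-2\right) 6 + 41 \cdot 11 = 8 \cdot 6 + 451 = 48 + 451 = 499$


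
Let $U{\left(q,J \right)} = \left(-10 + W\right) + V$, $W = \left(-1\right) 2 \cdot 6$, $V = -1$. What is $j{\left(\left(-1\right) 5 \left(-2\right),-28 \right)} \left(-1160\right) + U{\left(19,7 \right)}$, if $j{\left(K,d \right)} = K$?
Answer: $-11623$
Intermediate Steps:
$W = -12$ ($W = \left(-2\right) 6 = -12$)
$U{\left(q,J \right)} = -23$ ($U{\left(q,J \right)} = \left(-10 - 12\right) - 1 = -22 - 1 = -23$)
$j{\left(\left(-1\right) 5 \left(-2\right),-28 \right)} \left(-1160\right) + U{\left(19,7 \right)} = \left(-1\right) 5 \left(-2\right) \left(-1160\right) - 23 = \left(-5\right) \left(-2\right) \left(-1160\right) - 23 = 10 \left(-1160\right) - 23 = -11600 - 23 = -11623$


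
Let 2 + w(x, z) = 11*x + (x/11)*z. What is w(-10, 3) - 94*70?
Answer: -73642/11 ≈ -6694.7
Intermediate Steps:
w(x, z) = -2 + 11*x + x*z/11 (w(x, z) = -2 + (11*x + (x/11)*z) = -2 + (11*x + x*z/11) = -2 + 11*x + x*z/11)
w(-10, 3) - 94*70 = (-2 + 11*(-10) + (1/11)*(-10)*3) - 94*70 = (-2 - 110 - 30/11) - 6580 = -1262/11 - 6580 = -73642/11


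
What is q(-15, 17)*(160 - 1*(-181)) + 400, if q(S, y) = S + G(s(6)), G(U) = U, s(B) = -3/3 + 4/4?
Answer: -4715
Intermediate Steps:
s(B) = 0 (s(B) = -3*⅓ + 4*(¼) = -1 + 1 = 0)
q(S, y) = S (q(S, y) = S + 0 = S)
q(-15, 17)*(160 - 1*(-181)) + 400 = -15*(160 - 1*(-181)) + 400 = -15*(160 + 181) + 400 = -15*341 + 400 = -5115 + 400 = -4715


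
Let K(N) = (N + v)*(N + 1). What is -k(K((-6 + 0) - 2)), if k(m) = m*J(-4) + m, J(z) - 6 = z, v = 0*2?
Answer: -168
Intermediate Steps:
v = 0
J(z) = 6 + z
K(N) = N*(1 + N) (K(N) = (N + 0)*(N + 1) = N*(1 + N))
k(m) = 3*m (k(m) = m*(6 - 4) + m = m*2 + m = 2*m + m = 3*m)
-k(K((-6 + 0) - 2)) = -3*((-6 + 0) - 2)*(1 + ((-6 + 0) - 2)) = -3*(-6 - 2)*(1 + (-6 - 2)) = -3*(-8*(1 - 8)) = -3*(-8*(-7)) = -3*56 = -1*168 = -168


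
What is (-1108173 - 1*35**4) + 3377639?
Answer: 768841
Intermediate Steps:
(-1108173 - 1*35**4) + 3377639 = (-1108173 - 1*1500625) + 3377639 = (-1108173 - 1500625) + 3377639 = -2608798 + 3377639 = 768841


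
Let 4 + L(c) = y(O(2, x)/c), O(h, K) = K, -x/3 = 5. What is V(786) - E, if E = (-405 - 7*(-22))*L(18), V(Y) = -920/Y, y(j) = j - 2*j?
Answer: -208553/262 ≈ -796.00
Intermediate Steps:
x = -15 (x = -3*5 = -15)
y(j) = -j
L(c) = -4 + 15/c (L(c) = -4 - (-15)/c = -4 + 15/c)
E = 4769/6 (E = (-405 - 7*(-22))*(-4 + 15/18) = (-405 + 154)*(-4 + 15*(1/18)) = -251*(-4 + 5/6) = -251*(-19/6) = 4769/6 ≈ 794.83)
V(786) - E = -920/786 - 1*4769/6 = -920*1/786 - 4769/6 = -460/393 - 4769/6 = -208553/262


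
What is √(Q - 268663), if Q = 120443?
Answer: 2*I*√37055 ≈ 384.99*I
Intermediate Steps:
√(Q - 268663) = √(120443 - 268663) = √(-148220) = 2*I*√37055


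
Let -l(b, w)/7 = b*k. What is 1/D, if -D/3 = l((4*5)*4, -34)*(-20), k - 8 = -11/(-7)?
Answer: -1/321600 ≈ -3.1095e-6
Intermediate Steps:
k = 67/7 (k = 8 - 11/(-7) = 8 - 11*(-1/7) = 8 + 11/7 = 67/7 ≈ 9.5714)
l(b, w) = -67*b (l(b, w) = -7*b*67/7 = -67*b)
D = -321600 (D = -3*(-67*4*5*4)*(-20) = -3*(-1340*4)*(-20) = -3*(-67*80)*(-20) = -(-16080)*(-20) = -3*107200 = -321600)
1/D = 1/(-321600) = -1/321600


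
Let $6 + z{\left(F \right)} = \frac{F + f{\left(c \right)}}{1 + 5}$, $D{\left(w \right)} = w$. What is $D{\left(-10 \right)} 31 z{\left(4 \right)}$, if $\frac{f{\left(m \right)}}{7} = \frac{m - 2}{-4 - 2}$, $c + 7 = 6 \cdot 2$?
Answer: $\frac{11005}{6} \approx 1834.2$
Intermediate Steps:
$c = 5$ ($c = -7 + 6 \cdot 2 = -7 + 12 = 5$)
$f{\left(m \right)} = \frac{7}{3} - \frac{7 m}{6}$ ($f{\left(m \right)} = 7 \frac{m - 2}{-4 - 2} = 7 \frac{-2 + m}{-6} = 7 \left(-2 + m\right) \left(- \frac{1}{6}\right) = 7 \left(\frac{1}{3} - \frac{m}{6}\right) = \frac{7}{3} - \frac{7 m}{6}$)
$z{\left(F \right)} = - \frac{79}{12} + \frac{F}{6}$ ($z{\left(F \right)} = -6 + \frac{F + \left(\frac{7}{3} - \frac{35}{6}\right)}{1 + 5} = -6 + \frac{F + \left(\frac{7}{3} - \frac{35}{6}\right)}{6} = -6 + \left(F - \frac{7}{2}\right) \frac{1}{6} = -6 + \left(- \frac{7}{2} + F\right) \frac{1}{6} = -6 + \left(- \frac{7}{12} + \frac{F}{6}\right) = - \frac{79}{12} + \frac{F}{6}$)
$D{\left(-10 \right)} 31 z{\left(4 \right)} = \left(-10\right) 31 \left(- \frac{79}{12} + \frac{1}{6} \cdot 4\right) = - 310 \left(- \frac{79}{12} + \frac{2}{3}\right) = \left(-310\right) \left(- \frac{71}{12}\right) = \frac{11005}{6}$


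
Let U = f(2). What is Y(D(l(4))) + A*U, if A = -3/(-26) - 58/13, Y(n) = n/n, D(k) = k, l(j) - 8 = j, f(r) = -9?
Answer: 1043/26 ≈ 40.115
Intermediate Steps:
l(j) = 8 + j
U = -9
Y(n) = 1
A = -113/26 (A = -3*(-1/26) - 58*1/13 = 3/26 - 58/13 = -113/26 ≈ -4.3462)
Y(D(l(4))) + A*U = 1 - 113/26*(-9) = 1 + 1017/26 = 1043/26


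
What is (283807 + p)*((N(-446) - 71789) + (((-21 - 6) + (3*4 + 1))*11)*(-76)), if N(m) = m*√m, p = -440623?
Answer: 9422289360 + 69939936*I*√446 ≈ 9.4223e+9 + 1.477e+9*I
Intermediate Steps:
N(m) = m^(3/2)
(283807 + p)*((N(-446) - 71789) + (((-21 - 6) + (3*4 + 1))*11)*(-76)) = (283807 - 440623)*(((-446)^(3/2) - 71789) + (((-21 - 6) + (3*4 + 1))*11)*(-76)) = -156816*((-446*I*√446 - 71789) + ((-27 + (12 + 1))*11)*(-76)) = -156816*((-71789 - 446*I*√446) + ((-27 + 13)*11)*(-76)) = -156816*((-71789 - 446*I*√446) - 14*11*(-76)) = -156816*((-71789 - 446*I*√446) - 154*(-76)) = -156816*((-71789 - 446*I*√446) + 11704) = -156816*(-60085 - 446*I*√446) = 9422289360 + 69939936*I*√446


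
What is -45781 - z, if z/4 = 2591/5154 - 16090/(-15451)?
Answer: -1823118392089/39817227 ≈ -45787.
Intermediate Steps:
z = 245922802/39817227 (z = 4*(2591/5154 - 16090/(-15451)) = 4*(2591*(1/5154) - 16090*(-1/15451)) = 4*(2591/5154 + 16090/15451) = 4*(122961401/79634454) = 245922802/39817227 ≈ 6.1763)
-45781 - z = -45781 - 1*245922802/39817227 = -45781 - 245922802/39817227 = -1823118392089/39817227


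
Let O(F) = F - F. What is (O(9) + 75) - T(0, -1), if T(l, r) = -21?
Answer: 96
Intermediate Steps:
O(F) = 0
(O(9) + 75) - T(0, -1) = (0 + 75) - 1*(-21) = 75 + 21 = 96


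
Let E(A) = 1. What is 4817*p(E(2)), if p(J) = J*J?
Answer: 4817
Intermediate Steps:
p(J) = J²
4817*p(E(2)) = 4817*1² = 4817*1 = 4817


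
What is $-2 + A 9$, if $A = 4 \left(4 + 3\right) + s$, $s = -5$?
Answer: $205$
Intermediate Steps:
$A = 23$ ($A = 4 \left(4 + 3\right) - 5 = 4 \cdot 7 - 5 = 28 - 5 = 23$)
$-2 + A 9 = -2 + 23 \cdot 9 = -2 + 207 = 205$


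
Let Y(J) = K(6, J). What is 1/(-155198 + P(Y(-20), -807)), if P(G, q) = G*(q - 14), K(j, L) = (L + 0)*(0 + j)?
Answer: -1/56678 ≈ -1.7644e-5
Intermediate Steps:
K(j, L) = L*j
Y(J) = 6*J (Y(J) = J*6 = 6*J)
P(G, q) = G*(-14 + q)
1/(-155198 + P(Y(-20), -807)) = 1/(-155198 + (6*(-20))*(-14 - 807)) = 1/(-155198 - 120*(-821)) = 1/(-155198 + 98520) = 1/(-56678) = -1/56678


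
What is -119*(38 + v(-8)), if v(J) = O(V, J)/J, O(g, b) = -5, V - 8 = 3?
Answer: -36771/8 ≈ -4596.4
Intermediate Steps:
V = 11 (V = 8 + 3 = 11)
v(J) = -5/J
-119*(38 + v(-8)) = -119*(38 - 5/(-8)) = -119*(38 - 5*(-⅛)) = -119*(38 + 5/8) = -119*309/8 = -36771/8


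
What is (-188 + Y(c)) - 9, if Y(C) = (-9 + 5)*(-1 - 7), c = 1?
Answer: -165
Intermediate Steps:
Y(C) = 32 (Y(C) = -4*(-8) = 32)
(-188 + Y(c)) - 9 = (-188 + 32) - 9 = -156 - 9 = -165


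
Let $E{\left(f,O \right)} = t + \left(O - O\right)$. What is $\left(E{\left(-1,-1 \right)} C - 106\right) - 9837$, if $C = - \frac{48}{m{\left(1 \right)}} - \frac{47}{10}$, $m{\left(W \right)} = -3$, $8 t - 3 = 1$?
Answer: $- \frac{198747}{20} \approx -9937.3$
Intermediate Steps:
$t = \frac{1}{2}$ ($t = \frac{3}{8} + \frac{1}{8} \cdot 1 = \frac{3}{8} + \frac{1}{8} = \frac{1}{2} \approx 0.5$)
$E{\left(f,O \right)} = \frac{1}{2}$ ($E{\left(f,O \right)} = \frac{1}{2} + \left(O - O\right) = \frac{1}{2} + 0 = \frac{1}{2}$)
$C = \frac{113}{10}$ ($C = - \frac{48}{-3} - \frac{47}{10} = \left(-48\right) \left(- \frac{1}{3}\right) - \frac{47}{10} = 16 - \frac{47}{10} = \frac{113}{10} \approx 11.3$)
$\left(E{\left(-1,-1 \right)} C - 106\right) - 9837 = \left(\frac{1}{2} \cdot \frac{113}{10} - 106\right) - 9837 = \left(\frac{113}{20} - 106\right) - 9837 = - \frac{2007}{20} - 9837 = - \frac{198747}{20}$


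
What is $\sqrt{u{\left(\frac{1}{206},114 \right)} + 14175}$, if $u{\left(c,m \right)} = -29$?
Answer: $\sqrt{14146} \approx 118.94$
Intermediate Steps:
$\sqrt{u{\left(\frac{1}{206},114 \right)} + 14175} = \sqrt{-29 + 14175} = \sqrt{14146}$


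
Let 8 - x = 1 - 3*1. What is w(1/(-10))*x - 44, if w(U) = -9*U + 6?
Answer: 25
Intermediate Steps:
x = 10 (x = 8 - (1 - 3*1) = 8 - (1 - 3) = 8 - 1*(-2) = 8 + 2 = 10)
w(U) = 6 - 9*U
w(1/(-10))*x - 44 = (6 - 9/(-10))*10 - 44 = (6 - 9*(-⅒))*10 - 44 = (6 + 9/10)*10 - 44 = (69/10)*10 - 44 = 69 - 44 = 25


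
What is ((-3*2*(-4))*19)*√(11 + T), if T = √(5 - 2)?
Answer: 456*√(11 + √3) ≈ 1627.1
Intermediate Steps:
T = √3 ≈ 1.7320
((-3*2*(-4))*19)*√(11 + T) = ((-3*2*(-4))*19)*√(11 + √3) = (-6*(-4)*19)*√(11 + √3) = (24*19)*√(11 + √3) = 456*√(11 + √3)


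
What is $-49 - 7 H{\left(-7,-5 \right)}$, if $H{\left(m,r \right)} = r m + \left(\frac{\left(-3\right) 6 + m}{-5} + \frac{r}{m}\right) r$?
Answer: $-94$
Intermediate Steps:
$H{\left(m,r \right)} = m r + r \left(\frac{18}{5} - \frac{m}{5} + \frac{r}{m}\right)$ ($H{\left(m,r \right)} = m r + \left(\left(-18 + m\right) \left(- \frac{1}{5}\right) + \frac{r}{m}\right) r = m r + \left(\left(\frac{18}{5} - \frac{m}{5}\right) + \frac{r}{m}\right) r = m r + \left(\frac{18}{5} - \frac{m}{5} + \frac{r}{m}\right) r = m r + r \left(\frac{18}{5} - \frac{m}{5} + \frac{r}{m}\right)$)
$-49 - 7 H{\left(-7,-5 \right)} = -49 - 7 \cdot \frac{1}{5} \left(-5\right) \frac{1}{-7} \left(5 \left(-5\right) + 2 \left(-7\right) \left(9 + 2 \left(-7\right)\right)\right) = -49 - 7 \cdot \frac{1}{5} \left(-5\right) \left(- \frac{1}{7}\right) \left(-25 + 2 \left(-7\right) \left(9 - 14\right)\right) = -49 - 7 \cdot \frac{1}{5} \left(-5\right) \left(- \frac{1}{7}\right) \left(-25 + 2 \left(-7\right) \left(-5\right)\right) = -49 - 7 \cdot \frac{1}{5} \left(-5\right) \left(- \frac{1}{7}\right) \left(-25 + 70\right) = -49 - 7 \cdot \frac{1}{5} \left(-5\right) \left(- \frac{1}{7}\right) 45 = -49 - 45 = -94$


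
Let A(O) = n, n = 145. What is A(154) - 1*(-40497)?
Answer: 40642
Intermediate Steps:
A(O) = 145
A(154) - 1*(-40497) = 145 - 1*(-40497) = 145 + 40497 = 40642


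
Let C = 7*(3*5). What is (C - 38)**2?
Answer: 4489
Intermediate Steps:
C = 105 (C = 7*15 = 105)
(C - 38)**2 = (105 - 38)**2 = 67**2 = 4489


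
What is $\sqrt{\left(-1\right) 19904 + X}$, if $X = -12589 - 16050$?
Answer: $i \sqrt{48543} \approx 220.32 i$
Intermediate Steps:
$X = -28639$ ($X = -12589 - 16050 = -28639$)
$\sqrt{\left(-1\right) 19904 + X} = \sqrt{\left(-1\right) 19904 - 28639} = \sqrt{-19904 - 28639} = \sqrt{-48543} = i \sqrt{48543}$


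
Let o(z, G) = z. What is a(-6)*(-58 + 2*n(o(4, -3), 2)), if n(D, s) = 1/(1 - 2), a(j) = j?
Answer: 360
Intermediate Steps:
n(D, s) = -1 (n(D, s) = 1/(-1) = -1)
a(-6)*(-58 + 2*n(o(4, -3), 2)) = -6*(-58 + 2*(-1)) = -6*(-58 - 2) = -6*(-60) = 360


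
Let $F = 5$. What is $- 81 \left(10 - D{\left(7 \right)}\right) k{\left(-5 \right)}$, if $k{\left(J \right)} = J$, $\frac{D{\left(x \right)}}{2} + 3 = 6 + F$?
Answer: $-2430$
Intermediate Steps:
$D{\left(x \right)} = 16$ ($D{\left(x \right)} = -6 + 2 \left(6 + 5\right) = -6 + 2 \cdot 11 = -6 + 22 = 16$)
$- 81 \left(10 - D{\left(7 \right)}\right) k{\left(-5 \right)} = - 81 \left(10 - 16\right) \left(-5\right) = \left(-81\right) \left(-6\right) \left(-5\right) = 486 \left(-5\right) = -2430$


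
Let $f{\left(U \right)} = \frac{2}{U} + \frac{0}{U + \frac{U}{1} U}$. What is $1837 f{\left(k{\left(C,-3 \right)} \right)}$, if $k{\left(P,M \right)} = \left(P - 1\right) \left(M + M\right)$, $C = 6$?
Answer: $- \frac{1837}{15} \approx -122.47$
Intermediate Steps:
$k{\left(P,M \right)} = 2 M \left(-1 + P\right)$ ($k{\left(P,M \right)} = \left(-1 + P\right) 2 M = 2 M \left(-1 + P\right)$)
$f{\left(U \right)} = \frac{2}{U}$ ($f{\left(U \right)} = \frac{2}{U} + \frac{0}{U + U 1 U} = \frac{2}{U} + \frac{0}{U + U U} = \frac{2}{U} + \frac{0}{U + U^{2}} = \frac{2}{U} + 0 = \frac{2}{U}$)
$1837 f{\left(k{\left(C,-3 \right)} \right)} = 1837 \frac{2}{2 \left(-3\right) \left(-1 + 6\right)} = 1837 \frac{2}{2 \left(-3\right) 5} = 1837 \frac{2}{-30} = 1837 \cdot 2 \left(- \frac{1}{30}\right) = 1837 \left(- \frac{1}{15}\right) = - \frac{1837}{15}$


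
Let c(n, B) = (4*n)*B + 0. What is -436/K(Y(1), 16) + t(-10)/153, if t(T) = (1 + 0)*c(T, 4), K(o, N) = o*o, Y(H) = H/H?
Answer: -66868/153 ≈ -437.05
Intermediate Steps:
c(n, B) = 4*B*n (c(n, B) = 4*B*n + 0 = 4*B*n)
Y(H) = 1
K(o, N) = o**2
t(T) = 16*T (t(T) = (1 + 0)*(4*4*T) = 1*(16*T) = 16*T)
-436/K(Y(1), 16) + t(-10)/153 = -436/(1**2) + (16*(-10))/153 = -436/1 - 160*1/153 = -436*1 - 160/153 = -436 - 160/153 = -66868/153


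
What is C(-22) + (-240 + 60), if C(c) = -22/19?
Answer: -3442/19 ≈ -181.16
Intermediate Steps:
C(c) = -22/19 (C(c) = -22*1/19 = -22/19)
C(-22) + (-240 + 60) = -22/19 + (-240 + 60) = -22/19 - 180 = -3442/19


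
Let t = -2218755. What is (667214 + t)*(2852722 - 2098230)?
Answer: -1170625272172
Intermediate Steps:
(667214 + t)*(2852722 - 2098230) = (667214 - 2218755)*(2852722 - 2098230) = -1551541*754492 = -1170625272172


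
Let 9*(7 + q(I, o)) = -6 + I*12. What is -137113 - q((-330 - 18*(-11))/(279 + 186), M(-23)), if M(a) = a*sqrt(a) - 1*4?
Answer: -21251268/155 ≈ -1.3711e+5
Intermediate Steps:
M(a) = -4 + a**(3/2) (M(a) = a**(3/2) - 4 = -4 + a**(3/2))
q(I, o) = -23/3 + 4*I/3 (q(I, o) = -7 + (-6 + I*12)/9 = -7 + (-6 + 12*I)/9 = -7 + (-2/3 + 4*I/3) = -23/3 + 4*I/3)
-137113 - q((-330 - 18*(-11))/(279 + 186), M(-23)) = -137113 - (-23/3 + 4*((-330 - 18*(-11))/(279 + 186))/3) = -137113 - (-23/3 + 4*((-330 + 198)/465)/3) = -137113 - (-23/3 + 4*(-132*1/465)/3) = -137113 - (-23/3 + (4/3)*(-44/155)) = -137113 - (-23/3 - 176/465) = -137113 - 1*(-1247/155) = -137113 + 1247/155 = -21251268/155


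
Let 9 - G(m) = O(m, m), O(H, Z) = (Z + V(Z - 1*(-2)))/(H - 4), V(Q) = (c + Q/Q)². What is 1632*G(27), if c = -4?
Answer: 279072/23 ≈ 12134.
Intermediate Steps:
V(Q) = 9 (V(Q) = (-4 + Q/Q)² = (-4 + 1)² = (-3)² = 9)
O(H, Z) = (9 + Z)/(-4 + H) (O(H, Z) = (Z + 9)/(H - 4) = (9 + Z)/(-4 + H))
G(m) = 9 - (9 + m)/(-4 + m)
1632*G(27) = 1632*((-45 + 8*27)/(-4 + 27)) = 1632*((-45 + 216)/23) = 1632*((1/23)*171) = 1632*(171/23) = 279072/23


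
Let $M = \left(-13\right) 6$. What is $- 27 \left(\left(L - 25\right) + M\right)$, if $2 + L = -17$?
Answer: $3294$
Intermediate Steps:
$L = -19$ ($L = -2 - 17 = -19$)
$M = -78$
$- 27 \left(\left(L - 25\right) + M\right) = - 27 \left(\left(-19 - 25\right) - 78\right) = - 27 \left(-44 - 78\right) = \left(-27\right) \left(-122\right) = 3294$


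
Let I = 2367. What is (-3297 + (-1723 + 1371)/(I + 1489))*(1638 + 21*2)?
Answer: -1334926320/241 ≈ -5.5391e+6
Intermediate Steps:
(-3297 + (-1723 + 1371)/(I + 1489))*(1638 + 21*2) = (-3297 + (-1723 + 1371)/(2367 + 1489))*(1638 + 21*2) = (-3297 - 352/3856)*(1638 + 42) = (-3297 - 352*1/3856)*1680 = (-3297 - 22/241)*1680 = -794599/241*1680 = -1334926320/241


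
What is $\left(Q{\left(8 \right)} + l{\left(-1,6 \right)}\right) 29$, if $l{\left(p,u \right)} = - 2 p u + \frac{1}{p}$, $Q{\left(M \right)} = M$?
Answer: $551$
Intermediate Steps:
$l{\left(p,u \right)} = \frac{1}{p} - 2 p u$ ($l{\left(p,u \right)} = - 2 p u + \frac{1}{p} = \frac{1}{p} - 2 p u$)
$\left(Q{\left(8 \right)} + l{\left(-1,6 \right)}\right) 29 = \left(8 + \left(\frac{1}{-1} - \left(-2\right) 6\right)\right) 29 = \left(8 + \left(-1 + 12\right)\right) 29 = \left(8 + 11\right) 29 = 19 \cdot 29 = 551$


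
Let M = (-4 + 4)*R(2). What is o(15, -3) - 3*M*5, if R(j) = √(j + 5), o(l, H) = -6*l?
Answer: -90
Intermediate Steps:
R(j) = √(5 + j)
M = 0 (M = (-4 + 4)*√(5 + 2) = 0*√7 = 0)
o(15, -3) - 3*M*5 = -6*15 - 3*0*5 = -90 - 0*5 = -90 - 1*0 = -90 + 0 = -90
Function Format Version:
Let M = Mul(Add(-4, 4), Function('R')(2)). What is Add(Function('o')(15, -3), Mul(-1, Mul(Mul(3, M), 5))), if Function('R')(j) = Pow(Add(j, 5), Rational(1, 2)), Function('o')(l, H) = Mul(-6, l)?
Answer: -90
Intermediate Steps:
Function('R')(j) = Pow(Add(5, j), Rational(1, 2))
M = 0 (M = Mul(Add(-4, 4), Pow(Add(5, 2), Rational(1, 2))) = Mul(0, Pow(7, Rational(1, 2))) = 0)
Add(Function('o')(15, -3), Mul(-1, Mul(Mul(3, M), 5))) = Add(Mul(-6, 15), Mul(-1, Mul(Mul(3, 0), 5))) = Add(-90, Mul(-1, Mul(0, 5))) = Add(-90, Mul(-1, 0)) = Add(-90, 0) = -90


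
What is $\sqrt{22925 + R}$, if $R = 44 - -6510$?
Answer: $\sqrt{29479} \approx 171.69$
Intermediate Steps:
$R = 6554$ ($R = 44 + 6510 = 6554$)
$\sqrt{22925 + R} = \sqrt{22925 + 6554} = \sqrt{29479}$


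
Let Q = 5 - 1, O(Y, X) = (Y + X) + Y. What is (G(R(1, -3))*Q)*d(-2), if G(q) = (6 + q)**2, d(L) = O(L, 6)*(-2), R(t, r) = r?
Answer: -144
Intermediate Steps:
O(Y, X) = X + 2*Y (O(Y, X) = (X + Y) + Y = X + 2*Y)
d(L) = -12 - 4*L (d(L) = (6 + 2*L)*(-2) = -12 - 4*L)
Q = 4
(G(R(1, -3))*Q)*d(-2) = ((6 - 3)**2*4)*(-12 - 4*(-2)) = (3**2*4)*(-12 + 8) = (9*4)*(-4) = 36*(-4) = -144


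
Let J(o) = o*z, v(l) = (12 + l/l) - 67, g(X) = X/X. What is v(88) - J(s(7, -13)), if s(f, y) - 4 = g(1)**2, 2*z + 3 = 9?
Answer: -69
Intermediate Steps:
z = 3 (z = -3/2 + (1/2)*9 = -3/2 + 9/2 = 3)
g(X) = 1
s(f, y) = 5 (s(f, y) = 4 + 1**2 = 4 + 1 = 5)
v(l) = -54 (v(l) = (12 + 1) - 67 = 13 - 67 = -54)
J(o) = 3*o (J(o) = o*3 = 3*o)
v(88) - J(s(7, -13)) = -54 - 3*5 = -54 - 1*15 = -54 - 15 = -69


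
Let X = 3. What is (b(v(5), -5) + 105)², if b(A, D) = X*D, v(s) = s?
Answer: 8100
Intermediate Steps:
b(A, D) = 3*D
(b(v(5), -5) + 105)² = (3*(-5) + 105)² = (-15 + 105)² = 90² = 8100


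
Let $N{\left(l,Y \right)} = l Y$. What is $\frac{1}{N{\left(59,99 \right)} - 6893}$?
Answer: $- \frac{1}{1052} \approx -0.00095057$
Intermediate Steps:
$N{\left(l,Y \right)} = Y l$
$\frac{1}{N{\left(59,99 \right)} - 6893} = \frac{1}{99 \cdot 59 - 6893} = \frac{1}{5841 - 6893} = \frac{1}{-1052} = - \frac{1}{1052}$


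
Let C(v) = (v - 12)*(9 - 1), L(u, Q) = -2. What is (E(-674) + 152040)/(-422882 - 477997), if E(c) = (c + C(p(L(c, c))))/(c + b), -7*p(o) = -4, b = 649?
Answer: -8870786/52551275 ≈ -0.16880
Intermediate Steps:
p(o) = 4/7 (p(o) = -⅐*(-4) = 4/7)
C(v) = -96 + 8*v (C(v) = (-12 + v)*8 = -96 + 8*v)
E(c) = (-640/7 + c)/(649 + c) (E(c) = (c + (-96 + 8*(4/7)))/(c + 649) = (c + (-96 + 32/7))/(649 + c) = (c - 640/7)/(649 + c) = (-640/7 + c)/(649 + c))
(E(-674) + 152040)/(-422882 - 477997) = ((-640/7 - 674)/(649 - 674) + 152040)/(-422882 - 477997) = (-5358/7/(-25) + 152040)/(-900879) = (-1/25*(-5358/7) + 152040)*(-1/900879) = (5358/175 + 152040)*(-1/900879) = (26612358/175)*(-1/900879) = -8870786/52551275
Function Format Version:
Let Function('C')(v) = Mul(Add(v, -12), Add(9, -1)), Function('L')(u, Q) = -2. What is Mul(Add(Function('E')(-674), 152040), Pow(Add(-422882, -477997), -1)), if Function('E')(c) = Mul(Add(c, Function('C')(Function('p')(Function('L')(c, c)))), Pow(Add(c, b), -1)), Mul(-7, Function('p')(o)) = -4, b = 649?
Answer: Rational(-8870786, 52551275) ≈ -0.16880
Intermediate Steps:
Function('p')(o) = Rational(4, 7) (Function('p')(o) = Mul(Rational(-1, 7), -4) = Rational(4, 7))
Function('C')(v) = Add(-96, Mul(8, v)) (Function('C')(v) = Mul(Add(-12, v), 8) = Add(-96, Mul(8, v)))
Function('E')(c) = Mul(Pow(Add(649, c), -1), Add(Rational(-640, 7), c)) (Function('E')(c) = Mul(Add(c, Add(-96, Mul(8, Rational(4, 7)))), Pow(Add(c, 649), -1)) = Mul(Add(c, Add(-96, Rational(32, 7))), Pow(Add(649, c), -1)) = Mul(Add(c, Rational(-640, 7)), Pow(Add(649, c), -1)) = Mul(Add(Rational(-640, 7), c), Pow(Add(649, c), -1)) = Mul(Pow(Add(649, c), -1), Add(Rational(-640, 7), c)))
Mul(Add(Function('E')(-674), 152040), Pow(Add(-422882, -477997), -1)) = Mul(Add(Mul(Pow(Add(649, -674), -1), Add(Rational(-640, 7), -674)), 152040), Pow(Add(-422882, -477997), -1)) = Mul(Add(Mul(Pow(-25, -1), Rational(-5358, 7)), 152040), Pow(-900879, -1)) = Mul(Add(Mul(Rational(-1, 25), Rational(-5358, 7)), 152040), Rational(-1, 900879)) = Mul(Add(Rational(5358, 175), 152040), Rational(-1, 900879)) = Mul(Rational(26612358, 175), Rational(-1, 900879)) = Rational(-8870786, 52551275)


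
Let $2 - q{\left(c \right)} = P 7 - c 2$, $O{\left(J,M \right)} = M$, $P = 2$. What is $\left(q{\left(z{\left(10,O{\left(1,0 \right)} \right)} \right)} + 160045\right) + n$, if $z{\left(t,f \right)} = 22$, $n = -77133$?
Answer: $83530$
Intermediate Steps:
$q{\left(c \right)} = 2 + 28 c$ ($q{\left(c \right)} = 2 - 2 \cdot 7 - c 2 = 2 - 14 \left(- 2 c\right) = 2 - - 28 c = 2 + 28 c$)
$\left(q{\left(z{\left(10,O{\left(1,0 \right)} \right)} \right)} + 160045\right) + n = \left(\left(2 + 28 \cdot 22\right) + 160045\right) - 77133 = \left(\left(2 + 616\right) + 160045\right) - 77133 = \left(618 + 160045\right) - 77133 = 160663 - 77133 = 83530$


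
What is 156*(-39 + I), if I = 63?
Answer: 3744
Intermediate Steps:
156*(-39 + I) = 156*(-39 + 63) = 156*24 = 3744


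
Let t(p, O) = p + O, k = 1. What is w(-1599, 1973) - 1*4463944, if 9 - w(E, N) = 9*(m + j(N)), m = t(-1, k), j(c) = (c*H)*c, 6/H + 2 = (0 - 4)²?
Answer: -136351228/7 ≈ -1.9479e+7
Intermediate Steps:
H = 3/7 (H = 6/(-2 + (0 - 4)²) = 6/(-2 + (-4)²) = 6/(-2 + 16) = 6/14 = 6*(1/14) = 3/7 ≈ 0.42857)
j(c) = 3*c²/7 (j(c) = (c*(3/7))*c = (3*c/7)*c = 3*c²/7)
t(p, O) = O + p
m = 0 (m = 1 - 1 = 0)
w(E, N) = 9 - 27*N²/7 (w(E, N) = 9 - 9*(0 + 3*N²/7) = 9 - 9*3*N²/7 = 9 - 27*N²/7)
w(-1599, 1973) - 1*4463944 = (9 - 27/7*1973²) - 1*4463944 = (9 - 27/7*3892729) - 4463944 = (9 - 105103683/7) - 4463944 = -105103620/7 - 4463944 = -136351228/7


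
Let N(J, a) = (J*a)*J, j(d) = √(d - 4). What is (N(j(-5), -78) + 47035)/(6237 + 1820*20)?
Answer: 47737/42637 ≈ 1.1196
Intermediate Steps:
j(d) = √(-4 + d)
N(J, a) = a*J²
(N(j(-5), -78) + 47035)/(6237 + 1820*20) = (-78*(√(-4 - 5))² + 47035)/(6237 + 1820*20) = (-78*(√(-9))² + 47035)/(6237 + 36400) = (-78*(3*I)² + 47035)/42637 = (-78*(-9) + 47035)*(1/42637) = (702 + 47035)*(1/42637) = 47737*(1/42637) = 47737/42637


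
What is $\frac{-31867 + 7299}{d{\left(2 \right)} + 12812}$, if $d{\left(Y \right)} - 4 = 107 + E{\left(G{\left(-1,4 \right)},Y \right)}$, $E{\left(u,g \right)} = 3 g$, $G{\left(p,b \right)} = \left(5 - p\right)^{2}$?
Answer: $- \frac{24568}{12929} \approx -1.9002$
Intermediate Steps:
$d{\left(Y \right)} = 111 + 3 Y$ ($d{\left(Y \right)} = 4 + \left(107 + 3 Y\right) = 111 + 3 Y$)
$\frac{-31867 + 7299}{d{\left(2 \right)} + 12812} = \frac{-31867 + 7299}{\left(111 + 3 \cdot 2\right) + 12812} = - \frac{24568}{\left(111 + 6\right) + 12812} = - \frac{24568}{117 + 12812} = - \frac{24568}{12929}$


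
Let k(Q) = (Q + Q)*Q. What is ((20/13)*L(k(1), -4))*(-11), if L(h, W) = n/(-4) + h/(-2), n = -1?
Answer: 165/13 ≈ 12.692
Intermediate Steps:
k(Q) = 2*Q² (k(Q) = (2*Q)*Q = 2*Q²)
L(h, W) = ¼ - h/2 (L(h, W) = -1/(-4) + h/(-2) = -1*(-¼) + h*(-½) = ¼ - h/2)
((20/13)*L(k(1), -4))*(-11) = ((20/13)*(¼ - 1²))*(-11) = ((20*(1/13))*(¼ - 1))*(-11) = (20*(¼ - ½*2)/13)*(-11) = (20*(¼ - 1)/13)*(-11) = ((20/13)*(-¾))*(-11) = -15/13*(-11) = 165/13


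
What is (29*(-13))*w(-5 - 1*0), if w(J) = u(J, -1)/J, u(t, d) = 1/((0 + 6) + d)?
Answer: 377/25 ≈ 15.080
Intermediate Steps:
u(t, d) = 1/(6 + d)
w(J) = 1/(5*J) (w(J) = 1/((6 - 1)*J) = 1/(5*J))
(29*(-13))*w(-5 - 1*0) = (29*(-13))*(1/(5*(-5 - 1*0))) = -377/(5*(-5 + 0)) = -377/(5*(-5)) = -377*(-1)/(5*5) = -377*(-1/25) = 377/25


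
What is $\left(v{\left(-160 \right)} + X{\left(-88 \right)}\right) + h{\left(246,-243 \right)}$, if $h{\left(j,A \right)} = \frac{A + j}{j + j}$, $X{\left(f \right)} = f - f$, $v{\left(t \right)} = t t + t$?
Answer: $\frac{4172161}{164} \approx 25440.0$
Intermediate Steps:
$v{\left(t \right)} = t + t^{2}$ ($v{\left(t \right)} = t^{2} + t = t + t^{2}$)
$X{\left(f \right)} = 0$
$h{\left(j,A \right)} = \frac{A + j}{2 j}$
$\left(v{\left(-160 \right)} + X{\left(-88 \right)}\right) + h{\left(246,-243 \right)} = \left(- 160 \left(1 - 160\right) + 0\right) + \frac{-243 + 246}{2 \cdot 246} = \left(\left(-160\right) \left(-159\right) + 0\right) + \frac{1}{2} \cdot \frac{1}{246} \cdot 3 = \left(25440 + 0\right) + \frac{1}{164} = 25440 + \frac{1}{164} = \frac{4172161}{164}$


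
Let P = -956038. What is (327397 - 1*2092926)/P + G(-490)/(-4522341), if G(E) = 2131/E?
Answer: 23855615165717/12917863561155 ≈ 1.8467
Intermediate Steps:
(327397 - 1*2092926)/P + G(-490)/(-4522341) = (327397 - 1*2092926)/(-956038) + (2131/(-490))/(-4522341) = (327397 - 2092926)*(-1/956038) + (2131*(-1/490))*(-1/4522341) = -1765529*(-1/956038) - 2131/490*(-1/4522341) = 1765529/956038 + 2131/2215947090 = 23855615165717/12917863561155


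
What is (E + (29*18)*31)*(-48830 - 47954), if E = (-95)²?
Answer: -2439634288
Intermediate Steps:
E = 9025
(E + (29*18)*31)*(-48830 - 47954) = (9025 + (29*18)*31)*(-48830 - 47954) = (9025 + 522*31)*(-96784) = (9025 + 16182)*(-96784) = 25207*(-96784) = -2439634288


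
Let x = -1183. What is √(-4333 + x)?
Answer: 2*I*√1379 ≈ 74.27*I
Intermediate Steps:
√(-4333 + x) = √(-4333 - 1183) = √(-5516) = 2*I*√1379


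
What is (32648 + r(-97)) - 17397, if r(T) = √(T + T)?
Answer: 15251 + I*√194 ≈ 15251.0 + 13.928*I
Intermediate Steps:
r(T) = √2*√T (r(T) = √(2*T) = √2*√T)
(32648 + r(-97)) - 17397 = (32648 + √2*√(-97)) - 17397 = (32648 + √2*(I*√97)) - 17397 = (32648 + I*√194) - 17397 = 15251 + I*√194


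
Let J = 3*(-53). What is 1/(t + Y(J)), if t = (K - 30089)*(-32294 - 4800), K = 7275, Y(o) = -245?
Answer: 1/846262271 ≈ 1.1817e-9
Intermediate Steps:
J = -159
t = 846262516 (t = (7275 - 30089)*(-32294 - 4800) = -22814*(-37094) = 846262516)
1/(t + Y(J)) = 1/(846262516 - 245) = 1/846262271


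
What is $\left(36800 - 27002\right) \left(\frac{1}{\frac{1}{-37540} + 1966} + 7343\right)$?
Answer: $\frac{1769976558369722}{24601213} \approx 7.1947 \cdot 10^{7}$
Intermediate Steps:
$\left(36800 - 27002\right) \left(\frac{1}{\frac{1}{-37540} + 1966} + 7343\right) = 9798 \left(\frac{1}{- \frac{1}{37540} + 1966} + 7343\right) = 9798 \left(\frac{1}{\frac{73803639}{37540}} + 7343\right) = 9798 \left(\frac{37540}{73803639} + 7343\right) = 9798 \cdot \frac{541940158717}{73803639} = \frac{1769976558369722}{24601213}$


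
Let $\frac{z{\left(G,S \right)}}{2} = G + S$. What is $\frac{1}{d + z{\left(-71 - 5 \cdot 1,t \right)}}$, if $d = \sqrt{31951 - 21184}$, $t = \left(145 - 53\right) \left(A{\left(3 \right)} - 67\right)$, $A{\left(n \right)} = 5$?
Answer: $- \frac{11560}{133622833} - \frac{\sqrt{10767}}{133622833} \approx -8.7289 \cdot 10^{-5}$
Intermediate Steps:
$t = -5704$ ($t = \left(145 - 53\right) \left(5 - 67\right) = 92 \left(-62\right) = -5704$)
$d = \sqrt{10767} \approx 103.76$
$z{\left(G,S \right)} = 2 G + 2 S$ ($z{\left(G,S \right)} = 2 \left(G + S\right) = 2 G + 2 S$)
$\frac{1}{d + z{\left(-71 - 5 \cdot 1,t \right)}} = \frac{1}{\sqrt{10767} + \left(2 \left(-71 - 5 \cdot 1\right) + 2 \left(-5704\right)\right)} = \frac{1}{\sqrt{10767} - \left(11408 - 2 \left(-71 - 5\right)\right)} = \frac{1}{\sqrt{10767} + \left(2 \left(-76\right) - 11408\right)} = \frac{1}{\sqrt{10767} - 11560} = \frac{1}{-11560 + \sqrt{10767}}$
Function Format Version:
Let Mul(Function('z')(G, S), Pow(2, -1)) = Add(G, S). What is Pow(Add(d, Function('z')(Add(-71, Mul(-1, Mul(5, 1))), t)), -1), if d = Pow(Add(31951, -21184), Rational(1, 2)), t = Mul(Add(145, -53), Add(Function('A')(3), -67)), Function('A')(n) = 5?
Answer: Add(Rational(-11560, 133622833), Mul(Rational(-1, 133622833), Pow(10767, Rational(1, 2)))) ≈ -8.7289e-5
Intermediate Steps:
t = -5704 (t = Mul(Add(145, -53), Add(5, -67)) = Mul(92, -62) = -5704)
d = Pow(10767, Rational(1, 2)) ≈ 103.76
Function('z')(G, S) = Add(Mul(2, G), Mul(2, S)) (Function('z')(G, S) = Mul(2, Add(G, S)) = Add(Mul(2, G), Mul(2, S)))
Pow(Add(d, Function('z')(Add(-71, Mul(-1, Mul(5, 1))), t)), -1) = Pow(Add(Pow(10767, Rational(1, 2)), Add(Mul(2, Add(-71, Mul(-1, Mul(5, 1)))), Mul(2, -5704))), -1) = Pow(Add(Pow(10767, Rational(1, 2)), Add(Mul(2, Add(-71, Mul(-1, 5))), -11408)), -1) = Pow(Add(Pow(10767, Rational(1, 2)), Add(Mul(2, Add(-71, -5)), -11408)), -1) = Pow(Add(Pow(10767, Rational(1, 2)), Add(Mul(2, -76), -11408)), -1) = Pow(Add(Pow(10767, Rational(1, 2)), Add(-152, -11408)), -1) = Pow(Add(Pow(10767, Rational(1, 2)), -11560), -1) = Pow(Add(-11560, Pow(10767, Rational(1, 2))), -1)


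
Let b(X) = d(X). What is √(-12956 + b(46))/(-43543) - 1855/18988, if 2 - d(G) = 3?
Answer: -1855/18988 - I*√12957/43543 ≈ -0.097693 - 0.0026142*I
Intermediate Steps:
d(G) = -1 (d(G) = 2 - 1*3 = 2 - 3 = -1)
b(X) = -1
√(-12956 + b(46))/(-43543) - 1855/18988 = √(-12956 - 1)/(-43543) - 1855/18988 = √(-12957)*(-1/43543) - 1855*1/18988 = (I*√12957)*(-1/43543) - 1855/18988 = -I*√12957/43543 - 1855/18988 = -1855/18988 - I*√12957/43543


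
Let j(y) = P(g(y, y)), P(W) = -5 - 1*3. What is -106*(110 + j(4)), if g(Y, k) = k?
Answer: -10812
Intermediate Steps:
P(W) = -8 (P(W) = -5 - 3 = -8)
j(y) = -8
-106*(110 + j(4)) = -106*(110 - 8) = -106*102 = -10812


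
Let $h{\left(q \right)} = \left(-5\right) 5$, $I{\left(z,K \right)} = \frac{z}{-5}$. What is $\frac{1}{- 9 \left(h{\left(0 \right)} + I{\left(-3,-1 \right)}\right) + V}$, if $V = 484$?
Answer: $\frac{5}{3518} \approx 0.0014213$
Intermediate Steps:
$I{\left(z,K \right)} = - \frac{z}{5}$ ($I{\left(z,K \right)} = z \left(- \frac{1}{5}\right) = - \frac{z}{5}$)
$h{\left(q \right)} = -25$
$\frac{1}{- 9 \left(h{\left(0 \right)} + I{\left(-3,-1 \right)}\right) + V} = \frac{1}{- 9 \left(-25 - - \frac{3}{5}\right) + 484} = \frac{1}{- 9 \left(-25 + \frac{3}{5}\right) + 484} = \frac{1}{\left(-9\right) \left(- \frac{122}{5}\right) + 484} = \frac{1}{\frac{1098}{5} + 484} = \frac{1}{\frac{3518}{5}} = \frac{5}{3518}$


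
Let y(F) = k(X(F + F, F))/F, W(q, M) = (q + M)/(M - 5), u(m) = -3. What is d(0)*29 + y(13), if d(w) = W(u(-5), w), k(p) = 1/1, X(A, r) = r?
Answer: 1136/65 ≈ 17.477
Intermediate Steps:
k(p) = 1
W(q, M) = (M + q)/(-5 + M)
d(w) = (-3 + w)/(-5 + w) (d(w) = (w - 3)/(-5 + w) = (-3 + w)/(-5 + w))
y(F) = 1/F
d(0)*29 + y(13) = ((-3 + 0)/(-5 + 0))*29 + 1/13 = (-3/(-5))*29 + 1/13 = -⅕*(-3)*29 + 1/13 = (⅗)*29 + 1/13 = 87/5 + 1/13 = 1136/65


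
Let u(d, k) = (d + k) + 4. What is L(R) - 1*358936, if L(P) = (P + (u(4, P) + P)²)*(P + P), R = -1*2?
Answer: -358992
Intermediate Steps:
R = -2
u(d, k) = 4 + d + k
L(P) = 2*P*(P + (8 + 2*P)²) (L(P) = (P + ((4 + 4 + P) + P)²)*(P + P) = (P + ((8 + P) + P)²)*(2*P) = (P + (8 + 2*P)²)*(2*P) = 2*P*(P + (8 + 2*P)²))
L(R) - 1*358936 = 2*(-2)*(-2 + 4*(4 - 2)²) - 1*358936 = 2*(-2)*(-2 + 4*2²) - 358936 = 2*(-2)*(-2 + 4*4) - 358936 = 2*(-2)*(-2 + 16) - 358936 = 2*(-2)*14 - 358936 = -56 - 358936 = -358992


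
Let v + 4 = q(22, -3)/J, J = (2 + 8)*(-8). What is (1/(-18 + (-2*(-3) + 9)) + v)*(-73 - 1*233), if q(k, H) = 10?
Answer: 5457/4 ≈ 1364.3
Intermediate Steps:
J = -80 (J = 10*(-8) = -80)
v = -33/8 (v = -4 + 10/(-80) = -4 + 10*(-1/80) = -4 - ⅛ = -33/8 ≈ -4.1250)
(1/(-18 + (-2*(-3) + 9)) + v)*(-73 - 1*233) = (1/(-18 + (-2*(-3) + 9)) - 33/8)*(-73 - 1*233) = (1/(-18 + (6 + 9)) - 33/8)*(-73 - 233) = (1/(-18 + 15) - 33/8)*(-306) = (1/(-3) - 33/8)*(-306) = (-⅓ - 33/8)*(-306) = -107/24*(-306) = 5457/4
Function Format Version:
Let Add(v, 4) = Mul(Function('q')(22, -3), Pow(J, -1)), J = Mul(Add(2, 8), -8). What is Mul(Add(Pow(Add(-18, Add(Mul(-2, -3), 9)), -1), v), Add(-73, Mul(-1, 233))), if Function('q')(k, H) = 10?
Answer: Rational(5457, 4) ≈ 1364.3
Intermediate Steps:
J = -80 (J = Mul(10, -8) = -80)
v = Rational(-33, 8) (v = Add(-4, Mul(10, Pow(-80, -1))) = Add(-4, Mul(10, Rational(-1, 80))) = Add(-4, Rational(-1, 8)) = Rational(-33, 8) ≈ -4.1250)
Mul(Add(Pow(Add(-18, Add(Mul(-2, -3), 9)), -1), v), Add(-73, Mul(-1, 233))) = Mul(Add(Pow(Add(-18, Add(Mul(-2, -3), 9)), -1), Rational(-33, 8)), Add(-73, Mul(-1, 233))) = Mul(Add(Pow(Add(-18, Add(6, 9)), -1), Rational(-33, 8)), Add(-73, -233)) = Mul(Add(Pow(Add(-18, 15), -1), Rational(-33, 8)), -306) = Mul(Add(Pow(-3, -1), Rational(-33, 8)), -306) = Mul(Add(Rational(-1, 3), Rational(-33, 8)), -306) = Mul(Rational(-107, 24), -306) = Rational(5457, 4)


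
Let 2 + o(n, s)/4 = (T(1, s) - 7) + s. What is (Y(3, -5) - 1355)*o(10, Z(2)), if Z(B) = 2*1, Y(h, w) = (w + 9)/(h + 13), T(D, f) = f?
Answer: 27095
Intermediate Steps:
Y(h, w) = (9 + w)/(13 + h)
Z(B) = 2
o(n, s) = -36 + 8*s (o(n, s) = -8 + 4*((s - 7) + s) = -8 + 4*((-7 + s) + s) = -8 + 4*(-7 + 2*s) = -8 + (-28 + 8*s) = -36 + 8*s)
(Y(3, -5) - 1355)*o(10, Z(2)) = ((9 - 5)/(13 + 3) - 1355)*(-36 + 8*2) = (4/16 - 1355)*(-36 + 16) = ((1/16)*4 - 1355)*(-20) = (1/4 - 1355)*(-20) = -5419/4*(-20) = 27095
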